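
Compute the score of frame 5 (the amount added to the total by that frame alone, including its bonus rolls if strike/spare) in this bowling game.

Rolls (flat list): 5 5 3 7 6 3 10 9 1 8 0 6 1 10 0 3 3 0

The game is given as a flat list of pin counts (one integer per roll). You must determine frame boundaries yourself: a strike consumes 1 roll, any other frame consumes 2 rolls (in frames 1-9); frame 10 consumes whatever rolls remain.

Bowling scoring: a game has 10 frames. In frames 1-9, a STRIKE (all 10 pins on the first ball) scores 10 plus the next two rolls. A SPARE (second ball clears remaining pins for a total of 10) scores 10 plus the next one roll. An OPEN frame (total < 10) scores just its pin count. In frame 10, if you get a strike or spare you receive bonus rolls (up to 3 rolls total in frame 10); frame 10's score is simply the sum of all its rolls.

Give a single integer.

Frame 1: SPARE (5+5=10). 10 + next roll (3) = 13. Cumulative: 13
Frame 2: SPARE (3+7=10). 10 + next roll (6) = 16. Cumulative: 29
Frame 3: OPEN (6+3=9). Cumulative: 38
Frame 4: STRIKE. 10 + next two rolls (9+1) = 20. Cumulative: 58
Frame 5: SPARE (9+1=10). 10 + next roll (8) = 18. Cumulative: 76
Frame 6: OPEN (8+0=8). Cumulative: 84
Frame 7: OPEN (6+1=7). Cumulative: 91

Answer: 18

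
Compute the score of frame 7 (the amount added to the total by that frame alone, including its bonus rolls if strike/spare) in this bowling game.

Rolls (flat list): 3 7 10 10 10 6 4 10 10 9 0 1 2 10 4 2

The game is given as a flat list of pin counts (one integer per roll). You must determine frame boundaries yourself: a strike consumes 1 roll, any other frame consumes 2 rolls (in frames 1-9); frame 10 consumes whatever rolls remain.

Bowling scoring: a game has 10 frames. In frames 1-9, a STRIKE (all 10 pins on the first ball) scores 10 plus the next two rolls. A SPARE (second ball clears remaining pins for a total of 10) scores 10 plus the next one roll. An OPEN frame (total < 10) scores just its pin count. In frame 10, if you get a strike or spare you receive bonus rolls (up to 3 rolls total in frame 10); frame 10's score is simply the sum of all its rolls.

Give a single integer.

Frame 1: SPARE (3+7=10). 10 + next roll (10) = 20. Cumulative: 20
Frame 2: STRIKE. 10 + next two rolls (10+10) = 30. Cumulative: 50
Frame 3: STRIKE. 10 + next two rolls (10+6) = 26. Cumulative: 76
Frame 4: STRIKE. 10 + next two rolls (6+4) = 20. Cumulative: 96
Frame 5: SPARE (6+4=10). 10 + next roll (10) = 20. Cumulative: 116
Frame 6: STRIKE. 10 + next two rolls (10+9) = 29. Cumulative: 145
Frame 7: STRIKE. 10 + next two rolls (9+0) = 19. Cumulative: 164
Frame 8: OPEN (9+0=9). Cumulative: 173
Frame 9: OPEN (1+2=3). Cumulative: 176

Answer: 19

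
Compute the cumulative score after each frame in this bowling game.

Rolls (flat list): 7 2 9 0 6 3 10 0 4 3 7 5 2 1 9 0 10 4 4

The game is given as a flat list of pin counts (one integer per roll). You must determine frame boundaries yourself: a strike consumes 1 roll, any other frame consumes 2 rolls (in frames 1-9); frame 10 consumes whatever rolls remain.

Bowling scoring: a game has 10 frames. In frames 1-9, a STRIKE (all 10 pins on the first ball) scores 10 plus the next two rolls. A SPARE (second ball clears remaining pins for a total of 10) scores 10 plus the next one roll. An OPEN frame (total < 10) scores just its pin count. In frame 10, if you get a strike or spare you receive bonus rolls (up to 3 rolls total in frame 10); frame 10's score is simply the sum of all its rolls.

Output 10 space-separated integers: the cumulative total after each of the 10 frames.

Answer: 9 18 27 41 45 60 67 77 91 99

Derivation:
Frame 1: OPEN (7+2=9). Cumulative: 9
Frame 2: OPEN (9+0=9). Cumulative: 18
Frame 3: OPEN (6+3=9). Cumulative: 27
Frame 4: STRIKE. 10 + next two rolls (0+4) = 14. Cumulative: 41
Frame 5: OPEN (0+4=4). Cumulative: 45
Frame 6: SPARE (3+7=10). 10 + next roll (5) = 15. Cumulative: 60
Frame 7: OPEN (5+2=7). Cumulative: 67
Frame 8: SPARE (1+9=10). 10 + next roll (0) = 10. Cumulative: 77
Frame 9: SPARE (0+10=10). 10 + next roll (4) = 14. Cumulative: 91
Frame 10: OPEN. Sum of all frame-10 rolls (4+4) = 8. Cumulative: 99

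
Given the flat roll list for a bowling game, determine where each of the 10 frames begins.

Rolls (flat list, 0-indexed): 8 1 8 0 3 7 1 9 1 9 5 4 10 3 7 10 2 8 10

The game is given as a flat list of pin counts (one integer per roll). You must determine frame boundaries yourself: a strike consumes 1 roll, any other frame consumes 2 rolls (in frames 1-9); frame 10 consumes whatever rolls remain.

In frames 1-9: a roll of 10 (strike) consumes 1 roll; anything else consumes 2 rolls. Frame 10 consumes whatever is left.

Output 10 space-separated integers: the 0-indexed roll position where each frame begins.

Frame 1 starts at roll index 0: rolls=8,1 (sum=9), consumes 2 rolls
Frame 2 starts at roll index 2: rolls=8,0 (sum=8), consumes 2 rolls
Frame 3 starts at roll index 4: rolls=3,7 (sum=10), consumes 2 rolls
Frame 4 starts at roll index 6: rolls=1,9 (sum=10), consumes 2 rolls
Frame 5 starts at roll index 8: rolls=1,9 (sum=10), consumes 2 rolls
Frame 6 starts at roll index 10: rolls=5,4 (sum=9), consumes 2 rolls
Frame 7 starts at roll index 12: roll=10 (strike), consumes 1 roll
Frame 8 starts at roll index 13: rolls=3,7 (sum=10), consumes 2 rolls
Frame 9 starts at roll index 15: roll=10 (strike), consumes 1 roll
Frame 10 starts at roll index 16: 3 remaining rolls

Answer: 0 2 4 6 8 10 12 13 15 16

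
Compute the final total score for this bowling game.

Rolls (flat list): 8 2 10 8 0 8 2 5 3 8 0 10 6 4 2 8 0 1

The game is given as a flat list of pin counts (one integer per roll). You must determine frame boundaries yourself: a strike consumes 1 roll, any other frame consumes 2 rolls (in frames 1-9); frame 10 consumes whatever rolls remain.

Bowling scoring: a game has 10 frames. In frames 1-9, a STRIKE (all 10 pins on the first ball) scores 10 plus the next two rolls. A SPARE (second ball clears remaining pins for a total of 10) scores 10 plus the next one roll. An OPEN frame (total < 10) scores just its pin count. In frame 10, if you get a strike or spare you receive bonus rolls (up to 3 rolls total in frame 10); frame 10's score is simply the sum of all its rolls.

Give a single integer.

Answer: 120

Derivation:
Frame 1: SPARE (8+2=10). 10 + next roll (10) = 20. Cumulative: 20
Frame 2: STRIKE. 10 + next two rolls (8+0) = 18. Cumulative: 38
Frame 3: OPEN (8+0=8). Cumulative: 46
Frame 4: SPARE (8+2=10). 10 + next roll (5) = 15. Cumulative: 61
Frame 5: OPEN (5+3=8). Cumulative: 69
Frame 6: OPEN (8+0=8). Cumulative: 77
Frame 7: STRIKE. 10 + next two rolls (6+4) = 20. Cumulative: 97
Frame 8: SPARE (6+4=10). 10 + next roll (2) = 12. Cumulative: 109
Frame 9: SPARE (2+8=10). 10 + next roll (0) = 10. Cumulative: 119
Frame 10: OPEN. Sum of all frame-10 rolls (0+1) = 1. Cumulative: 120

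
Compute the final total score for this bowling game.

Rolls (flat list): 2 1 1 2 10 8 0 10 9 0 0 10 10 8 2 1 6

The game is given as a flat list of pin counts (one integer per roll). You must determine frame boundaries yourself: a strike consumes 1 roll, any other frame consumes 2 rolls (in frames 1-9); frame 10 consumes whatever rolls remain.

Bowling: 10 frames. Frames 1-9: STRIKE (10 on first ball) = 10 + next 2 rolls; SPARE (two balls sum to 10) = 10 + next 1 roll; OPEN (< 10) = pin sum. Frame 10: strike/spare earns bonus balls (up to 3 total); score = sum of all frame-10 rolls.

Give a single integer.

Answer: 118

Derivation:
Frame 1: OPEN (2+1=3). Cumulative: 3
Frame 2: OPEN (1+2=3). Cumulative: 6
Frame 3: STRIKE. 10 + next two rolls (8+0) = 18. Cumulative: 24
Frame 4: OPEN (8+0=8). Cumulative: 32
Frame 5: STRIKE. 10 + next two rolls (9+0) = 19. Cumulative: 51
Frame 6: OPEN (9+0=9). Cumulative: 60
Frame 7: SPARE (0+10=10). 10 + next roll (10) = 20. Cumulative: 80
Frame 8: STRIKE. 10 + next two rolls (8+2) = 20. Cumulative: 100
Frame 9: SPARE (8+2=10). 10 + next roll (1) = 11. Cumulative: 111
Frame 10: OPEN. Sum of all frame-10 rolls (1+6) = 7. Cumulative: 118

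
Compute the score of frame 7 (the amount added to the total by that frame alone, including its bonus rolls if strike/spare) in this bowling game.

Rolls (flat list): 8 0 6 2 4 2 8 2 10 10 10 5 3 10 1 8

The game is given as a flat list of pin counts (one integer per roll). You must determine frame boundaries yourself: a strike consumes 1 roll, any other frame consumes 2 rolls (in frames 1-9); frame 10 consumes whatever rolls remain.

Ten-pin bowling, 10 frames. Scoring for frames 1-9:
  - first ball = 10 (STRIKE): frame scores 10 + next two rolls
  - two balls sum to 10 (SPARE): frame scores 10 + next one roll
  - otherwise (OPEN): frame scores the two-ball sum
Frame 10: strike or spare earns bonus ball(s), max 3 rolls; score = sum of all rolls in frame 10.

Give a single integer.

Frame 1: OPEN (8+0=8). Cumulative: 8
Frame 2: OPEN (6+2=8). Cumulative: 16
Frame 3: OPEN (4+2=6). Cumulative: 22
Frame 4: SPARE (8+2=10). 10 + next roll (10) = 20. Cumulative: 42
Frame 5: STRIKE. 10 + next two rolls (10+10) = 30. Cumulative: 72
Frame 6: STRIKE. 10 + next two rolls (10+5) = 25. Cumulative: 97
Frame 7: STRIKE. 10 + next two rolls (5+3) = 18. Cumulative: 115
Frame 8: OPEN (5+3=8). Cumulative: 123
Frame 9: STRIKE. 10 + next two rolls (1+8) = 19. Cumulative: 142

Answer: 18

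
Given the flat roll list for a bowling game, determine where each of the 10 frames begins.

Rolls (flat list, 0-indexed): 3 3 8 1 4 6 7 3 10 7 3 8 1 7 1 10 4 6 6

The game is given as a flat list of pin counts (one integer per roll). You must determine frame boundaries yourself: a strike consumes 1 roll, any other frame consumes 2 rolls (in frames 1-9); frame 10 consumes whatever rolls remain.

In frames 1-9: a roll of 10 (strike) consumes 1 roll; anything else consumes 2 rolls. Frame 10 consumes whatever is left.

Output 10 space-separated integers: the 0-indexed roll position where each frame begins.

Answer: 0 2 4 6 8 9 11 13 15 16

Derivation:
Frame 1 starts at roll index 0: rolls=3,3 (sum=6), consumes 2 rolls
Frame 2 starts at roll index 2: rolls=8,1 (sum=9), consumes 2 rolls
Frame 3 starts at roll index 4: rolls=4,6 (sum=10), consumes 2 rolls
Frame 4 starts at roll index 6: rolls=7,3 (sum=10), consumes 2 rolls
Frame 5 starts at roll index 8: roll=10 (strike), consumes 1 roll
Frame 6 starts at roll index 9: rolls=7,3 (sum=10), consumes 2 rolls
Frame 7 starts at roll index 11: rolls=8,1 (sum=9), consumes 2 rolls
Frame 8 starts at roll index 13: rolls=7,1 (sum=8), consumes 2 rolls
Frame 9 starts at roll index 15: roll=10 (strike), consumes 1 roll
Frame 10 starts at roll index 16: 3 remaining rolls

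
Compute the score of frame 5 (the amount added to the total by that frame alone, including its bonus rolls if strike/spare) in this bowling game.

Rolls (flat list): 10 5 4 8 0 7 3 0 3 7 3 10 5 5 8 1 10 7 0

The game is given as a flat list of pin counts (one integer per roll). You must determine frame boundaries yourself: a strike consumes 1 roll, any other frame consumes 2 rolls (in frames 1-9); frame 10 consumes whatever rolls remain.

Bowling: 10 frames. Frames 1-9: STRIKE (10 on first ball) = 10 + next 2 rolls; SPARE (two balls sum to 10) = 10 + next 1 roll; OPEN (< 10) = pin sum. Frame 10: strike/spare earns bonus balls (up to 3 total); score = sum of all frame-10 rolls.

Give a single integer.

Frame 1: STRIKE. 10 + next two rolls (5+4) = 19. Cumulative: 19
Frame 2: OPEN (5+4=9). Cumulative: 28
Frame 3: OPEN (8+0=8). Cumulative: 36
Frame 4: SPARE (7+3=10). 10 + next roll (0) = 10. Cumulative: 46
Frame 5: OPEN (0+3=3). Cumulative: 49
Frame 6: SPARE (7+3=10). 10 + next roll (10) = 20. Cumulative: 69
Frame 7: STRIKE. 10 + next two rolls (5+5) = 20. Cumulative: 89

Answer: 3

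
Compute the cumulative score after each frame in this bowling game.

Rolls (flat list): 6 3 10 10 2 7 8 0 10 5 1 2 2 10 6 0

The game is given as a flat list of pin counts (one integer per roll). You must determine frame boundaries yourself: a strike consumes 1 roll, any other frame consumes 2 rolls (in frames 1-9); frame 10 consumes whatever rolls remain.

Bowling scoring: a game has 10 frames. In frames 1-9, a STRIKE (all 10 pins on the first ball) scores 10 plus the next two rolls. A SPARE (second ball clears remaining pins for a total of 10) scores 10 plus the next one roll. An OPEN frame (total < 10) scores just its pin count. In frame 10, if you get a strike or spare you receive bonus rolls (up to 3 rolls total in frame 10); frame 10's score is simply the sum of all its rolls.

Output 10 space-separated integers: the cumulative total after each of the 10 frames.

Answer: 9 31 50 59 67 83 89 93 109 115

Derivation:
Frame 1: OPEN (6+3=9). Cumulative: 9
Frame 2: STRIKE. 10 + next two rolls (10+2) = 22. Cumulative: 31
Frame 3: STRIKE. 10 + next two rolls (2+7) = 19. Cumulative: 50
Frame 4: OPEN (2+7=9). Cumulative: 59
Frame 5: OPEN (8+0=8). Cumulative: 67
Frame 6: STRIKE. 10 + next two rolls (5+1) = 16. Cumulative: 83
Frame 7: OPEN (5+1=6). Cumulative: 89
Frame 8: OPEN (2+2=4). Cumulative: 93
Frame 9: STRIKE. 10 + next two rolls (6+0) = 16. Cumulative: 109
Frame 10: OPEN. Sum of all frame-10 rolls (6+0) = 6. Cumulative: 115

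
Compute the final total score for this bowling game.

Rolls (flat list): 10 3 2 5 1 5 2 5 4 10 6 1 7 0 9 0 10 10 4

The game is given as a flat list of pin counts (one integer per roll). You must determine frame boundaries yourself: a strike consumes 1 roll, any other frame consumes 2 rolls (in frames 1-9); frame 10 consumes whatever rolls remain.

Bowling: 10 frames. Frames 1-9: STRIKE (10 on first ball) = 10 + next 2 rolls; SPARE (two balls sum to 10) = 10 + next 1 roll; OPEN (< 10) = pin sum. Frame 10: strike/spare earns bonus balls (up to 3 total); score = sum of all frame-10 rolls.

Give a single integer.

Answer: 106

Derivation:
Frame 1: STRIKE. 10 + next two rolls (3+2) = 15. Cumulative: 15
Frame 2: OPEN (3+2=5). Cumulative: 20
Frame 3: OPEN (5+1=6). Cumulative: 26
Frame 4: OPEN (5+2=7). Cumulative: 33
Frame 5: OPEN (5+4=9). Cumulative: 42
Frame 6: STRIKE. 10 + next two rolls (6+1) = 17. Cumulative: 59
Frame 7: OPEN (6+1=7). Cumulative: 66
Frame 8: OPEN (7+0=7). Cumulative: 73
Frame 9: OPEN (9+0=9). Cumulative: 82
Frame 10: STRIKE. Sum of all frame-10 rolls (10+10+4) = 24. Cumulative: 106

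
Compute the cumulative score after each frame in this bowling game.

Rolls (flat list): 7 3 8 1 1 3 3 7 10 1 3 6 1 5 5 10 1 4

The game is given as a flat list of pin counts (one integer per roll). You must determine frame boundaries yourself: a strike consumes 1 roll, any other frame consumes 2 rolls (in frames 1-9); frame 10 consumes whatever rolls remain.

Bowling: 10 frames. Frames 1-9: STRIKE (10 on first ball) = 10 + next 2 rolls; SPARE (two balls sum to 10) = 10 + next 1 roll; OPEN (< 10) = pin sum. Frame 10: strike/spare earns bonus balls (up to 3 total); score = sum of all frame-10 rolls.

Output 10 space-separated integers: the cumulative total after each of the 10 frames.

Answer: 18 27 31 51 65 69 76 96 111 116

Derivation:
Frame 1: SPARE (7+3=10). 10 + next roll (8) = 18. Cumulative: 18
Frame 2: OPEN (8+1=9). Cumulative: 27
Frame 3: OPEN (1+3=4). Cumulative: 31
Frame 4: SPARE (3+7=10). 10 + next roll (10) = 20. Cumulative: 51
Frame 5: STRIKE. 10 + next two rolls (1+3) = 14. Cumulative: 65
Frame 6: OPEN (1+3=4). Cumulative: 69
Frame 7: OPEN (6+1=7). Cumulative: 76
Frame 8: SPARE (5+5=10). 10 + next roll (10) = 20. Cumulative: 96
Frame 9: STRIKE. 10 + next two rolls (1+4) = 15. Cumulative: 111
Frame 10: OPEN. Sum of all frame-10 rolls (1+4) = 5. Cumulative: 116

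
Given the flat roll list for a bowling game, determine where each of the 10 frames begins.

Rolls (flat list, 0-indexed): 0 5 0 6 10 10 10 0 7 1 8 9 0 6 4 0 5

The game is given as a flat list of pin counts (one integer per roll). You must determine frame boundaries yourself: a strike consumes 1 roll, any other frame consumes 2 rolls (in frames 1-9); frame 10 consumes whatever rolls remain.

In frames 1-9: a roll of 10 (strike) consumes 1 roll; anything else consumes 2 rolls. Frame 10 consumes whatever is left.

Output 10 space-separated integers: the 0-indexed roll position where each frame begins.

Frame 1 starts at roll index 0: rolls=0,5 (sum=5), consumes 2 rolls
Frame 2 starts at roll index 2: rolls=0,6 (sum=6), consumes 2 rolls
Frame 3 starts at roll index 4: roll=10 (strike), consumes 1 roll
Frame 4 starts at roll index 5: roll=10 (strike), consumes 1 roll
Frame 5 starts at roll index 6: roll=10 (strike), consumes 1 roll
Frame 6 starts at roll index 7: rolls=0,7 (sum=7), consumes 2 rolls
Frame 7 starts at roll index 9: rolls=1,8 (sum=9), consumes 2 rolls
Frame 8 starts at roll index 11: rolls=9,0 (sum=9), consumes 2 rolls
Frame 9 starts at roll index 13: rolls=6,4 (sum=10), consumes 2 rolls
Frame 10 starts at roll index 15: 2 remaining rolls

Answer: 0 2 4 5 6 7 9 11 13 15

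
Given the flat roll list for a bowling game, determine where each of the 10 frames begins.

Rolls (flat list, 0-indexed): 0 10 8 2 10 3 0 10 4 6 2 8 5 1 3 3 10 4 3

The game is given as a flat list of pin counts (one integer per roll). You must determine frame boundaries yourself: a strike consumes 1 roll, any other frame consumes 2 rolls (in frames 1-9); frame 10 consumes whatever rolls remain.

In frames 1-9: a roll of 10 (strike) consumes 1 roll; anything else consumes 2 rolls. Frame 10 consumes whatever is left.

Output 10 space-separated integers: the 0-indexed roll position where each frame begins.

Answer: 0 2 4 5 7 8 10 12 14 16

Derivation:
Frame 1 starts at roll index 0: rolls=0,10 (sum=10), consumes 2 rolls
Frame 2 starts at roll index 2: rolls=8,2 (sum=10), consumes 2 rolls
Frame 3 starts at roll index 4: roll=10 (strike), consumes 1 roll
Frame 4 starts at roll index 5: rolls=3,0 (sum=3), consumes 2 rolls
Frame 5 starts at roll index 7: roll=10 (strike), consumes 1 roll
Frame 6 starts at roll index 8: rolls=4,6 (sum=10), consumes 2 rolls
Frame 7 starts at roll index 10: rolls=2,8 (sum=10), consumes 2 rolls
Frame 8 starts at roll index 12: rolls=5,1 (sum=6), consumes 2 rolls
Frame 9 starts at roll index 14: rolls=3,3 (sum=6), consumes 2 rolls
Frame 10 starts at roll index 16: 3 remaining rolls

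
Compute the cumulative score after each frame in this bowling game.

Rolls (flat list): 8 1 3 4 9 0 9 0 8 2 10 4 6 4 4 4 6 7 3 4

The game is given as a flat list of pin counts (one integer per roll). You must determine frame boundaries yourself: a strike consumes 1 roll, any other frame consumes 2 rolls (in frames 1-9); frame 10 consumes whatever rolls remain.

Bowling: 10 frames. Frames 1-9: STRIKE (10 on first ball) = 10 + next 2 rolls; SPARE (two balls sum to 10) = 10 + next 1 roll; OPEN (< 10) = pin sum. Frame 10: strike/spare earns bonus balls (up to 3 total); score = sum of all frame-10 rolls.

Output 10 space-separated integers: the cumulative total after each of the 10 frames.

Answer: 9 16 25 34 54 74 88 96 113 127

Derivation:
Frame 1: OPEN (8+1=9). Cumulative: 9
Frame 2: OPEN (3+4=7). Cumulative: 16
Frame 3: OPEN (9+0=9). Cumulative: 25
Frame 4: OPEN (9+0=9). Cumulative: 34
Frame 5: SPARE (8+2=10). 10 + next roll (10) = 20. Cumulative: 54
Frame 6: STRIKE. 10 + next two rolls (4+6) = 20. Cumulative: 74
Frame 7: SPARE (4+6=10). 10 + next roll (4) = 14. Cumulative: 88
Frame 8: OPEN (4+4=8). Cumulative: 96
Frame 9: SPARE (4+6=10). 10 + next roll (7) = 17. Cumulative: 113
Frame 10: SPARE. Sum of all frame-10 rolls (7+3+4) = 14. Cumulative: 127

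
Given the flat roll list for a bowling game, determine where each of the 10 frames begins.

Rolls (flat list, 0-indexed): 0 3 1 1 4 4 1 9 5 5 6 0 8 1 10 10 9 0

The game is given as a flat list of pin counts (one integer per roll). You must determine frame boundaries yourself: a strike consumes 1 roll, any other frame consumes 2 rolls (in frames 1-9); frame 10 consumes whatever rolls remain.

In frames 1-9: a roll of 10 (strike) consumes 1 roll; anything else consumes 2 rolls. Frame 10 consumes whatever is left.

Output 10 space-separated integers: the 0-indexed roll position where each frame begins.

Answer: 0 2 4 6 8 10 12 14 15 16

Derivation:
Frame 1 starts at roll index 0: rolls=0,3 (sum=3), consumes 2 rolls
Frame 2 starts at roll index 2: rolls=1,1 (sum=2), consumes 2 rolls
Frame 3 starts at roll index 4: rolls=4,4 (sum=8), consumes 2 rolls
Frame 4 starts at roll index 6: rolls=1,9 (sum=10), consumes 2 rolls
Frame 5 starts at roll index 8: rolls=5,5 (sum=10), consumes 2 rolls
Frame 6 starts at roll index 10: rolls=6,0 (sum=6), consumes 2 rolls
Frame 7 starts at roll index 12: rolls=8,1 (sum=9), consumes 2 rolls
Frame 8 starts at roll index 14: roll=10 (strike), consumes 1 roll
Frame 9 starts at roll index 15: roll=10 (strike), consumes 1 roll
Frame 10 starts at roll index 16: 2 remaining rolls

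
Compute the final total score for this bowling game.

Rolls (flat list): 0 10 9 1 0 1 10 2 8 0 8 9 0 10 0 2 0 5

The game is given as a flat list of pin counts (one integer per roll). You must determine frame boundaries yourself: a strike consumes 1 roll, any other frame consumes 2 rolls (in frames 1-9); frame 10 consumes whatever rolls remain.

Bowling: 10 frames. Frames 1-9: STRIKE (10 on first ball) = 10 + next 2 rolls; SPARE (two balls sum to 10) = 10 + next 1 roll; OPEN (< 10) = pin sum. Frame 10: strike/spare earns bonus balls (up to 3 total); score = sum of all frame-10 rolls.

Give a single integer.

Frame 1: SPARE (0+10=10). 10 + next roll (9) = 19. Cumulative: 19
Frame 2: SPARE (9+1=10). 10 + next roll (0) = 10. Cumulative: 29
Frame 3: OPEN (0+1=1). Cumulative: 30
Frame 4: STRIKE. 10 + next two rolls (2+8) = 20. Cumulative: 50
Frame 5: SPARE (2+8=10). 10 + next roll (0) = 10. Cumulative: 60
Frame 6: OPEN (0+8=8). Cumulative: 68
Frame 7: OPEN (9+0=9). Cumulative: 77
Frame 8: STRIKE. 10 + next two rolls (0+2) = 12. Cumulative: 89
Frame 9: OPEN (0+2=2). Cumulative: 91
Frame 10: OPEN. Sum of all frame-10 rolls (0+5) = 5. Cumulative: 96

Answer: 96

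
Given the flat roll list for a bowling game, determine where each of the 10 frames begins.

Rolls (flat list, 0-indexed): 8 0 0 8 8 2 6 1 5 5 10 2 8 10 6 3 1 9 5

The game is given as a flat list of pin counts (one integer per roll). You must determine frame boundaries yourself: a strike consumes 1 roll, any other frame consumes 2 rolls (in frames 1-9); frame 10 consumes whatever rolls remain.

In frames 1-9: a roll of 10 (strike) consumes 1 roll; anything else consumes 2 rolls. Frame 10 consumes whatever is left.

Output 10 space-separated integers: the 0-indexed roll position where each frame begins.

Frame 1 starts at roll index 0: rolls=8,0 (sum=8), consumes 2 rolls
Frame 2 starts at roll index 2: rolls=0,8 (sum=8), consumes 2 rolls
Frame 3 starts at roll index 4: rolls=8,2 (sum=10), consumes 2 rolls
Frame 4 starts at roll index 6: rolls=6,1 (sum=7), consumes 2 rolls
Frame 5 starts at roll index 8: rolls=5,5 (sum=10), consumes 2 rolls
Frame 6 starts at roll index 10: roll=10 (strike), consumes 1 roll
Frame 7 starts at roll index 11: rolls=2,8 (sum=10), consumes 2 rolls
Frame 8 starts at roll index 13: roll=10 (strike), consumes 1 roll
Frame 9 starts at roll index 14: rolls=6,3 (sum=9), consumes 2 rolls
Frame 10 starts at roll index 16: 3 remaining rolls

Answer: 0 2 4 6 8 10 11 13 14 16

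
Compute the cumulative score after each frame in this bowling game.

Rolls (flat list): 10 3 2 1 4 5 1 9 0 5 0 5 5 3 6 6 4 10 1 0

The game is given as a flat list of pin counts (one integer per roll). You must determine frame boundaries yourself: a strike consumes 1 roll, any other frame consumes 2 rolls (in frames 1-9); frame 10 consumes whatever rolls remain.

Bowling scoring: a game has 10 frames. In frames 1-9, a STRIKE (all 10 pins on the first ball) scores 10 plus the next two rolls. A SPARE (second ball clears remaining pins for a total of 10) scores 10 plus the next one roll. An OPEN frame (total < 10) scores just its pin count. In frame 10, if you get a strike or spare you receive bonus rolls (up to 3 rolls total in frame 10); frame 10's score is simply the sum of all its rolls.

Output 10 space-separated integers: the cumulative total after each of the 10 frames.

Answer: 15 20 25 31 40 45 58 67 87 98

Derivation:
Frame 1: STRIKE. 10 + next two rolls (3+2) = 15. Cumulative: 15
Frame 2: OPEN (3+2=5). Cumulative: 20
Frame 3: OPEN (1+4=5). Cumulative: 25
Frame 4: OPEN (5+1=6). Cumulative: 31
Frame 5: OPEN (9+0=9). Cumulative: 40
Frame 6: OPEN (5+0=5). Cumulative: 45
Frame 7: SPARE (5+5=10). 10 + next roll (3) = 13. Cumulative: 58
Frame 8: OPEN (3+6=9). Cumulative: 67
Frame 9: SPARE (6+4=10). 10 + next roll (10) = 20. Cumulative: 87
Frame 10: STRIKE. Sum of all frame-10 rolls (10+1+0) = 11. Cumulative: 98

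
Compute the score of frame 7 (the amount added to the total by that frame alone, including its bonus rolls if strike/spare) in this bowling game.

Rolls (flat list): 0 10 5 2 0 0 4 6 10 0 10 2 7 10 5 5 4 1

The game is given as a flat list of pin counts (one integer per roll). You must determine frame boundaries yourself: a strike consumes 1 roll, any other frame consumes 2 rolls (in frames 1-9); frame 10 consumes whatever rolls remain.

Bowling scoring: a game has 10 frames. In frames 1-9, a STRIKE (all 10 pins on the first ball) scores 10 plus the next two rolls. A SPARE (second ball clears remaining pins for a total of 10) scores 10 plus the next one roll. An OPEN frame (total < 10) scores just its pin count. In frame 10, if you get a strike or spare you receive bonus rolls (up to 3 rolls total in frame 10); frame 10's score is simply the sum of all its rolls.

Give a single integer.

Answer: 9

Derivation:
Frame 1: SPARE (0+10=10). 10 + next roll (5) = 15. Cumulative: 15
Frame 2: OPEN (5+2=7). Cumulative: 22
Frame 3: OPEN (0+0=0). Cumulative: 22
Frame 4: SPARE (4+6=10). 10 + next roll (10) = 20. Cumulative: 42
Frame 5: STRIKE. 10 + next two rolls (0+10) = 20. Cumulative: 62
Frame 6: SPARE (0+10=10). 10 + next roll (2) = 12. Cumulative: 74
Frame 7: OPEN (2+7=9). Cumulative: 83
Frame 8: STRIKE. 10 + next two rolls (5+5) = 20. Cumulative: 103
Frame 9: SPARE (5+5=10). 10 + next roll (4) = 14. Cumulative: 117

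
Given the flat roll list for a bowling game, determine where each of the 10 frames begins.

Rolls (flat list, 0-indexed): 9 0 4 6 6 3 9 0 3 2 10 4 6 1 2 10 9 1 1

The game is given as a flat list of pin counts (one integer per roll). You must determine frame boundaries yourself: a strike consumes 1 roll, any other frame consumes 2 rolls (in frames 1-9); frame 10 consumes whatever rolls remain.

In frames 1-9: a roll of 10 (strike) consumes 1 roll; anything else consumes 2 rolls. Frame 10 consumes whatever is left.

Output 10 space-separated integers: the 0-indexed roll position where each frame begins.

Answer: 0 2 4 6 8 10 11 13 15 16

Derivation:
Frame 1 starts at roll index 0: rolls=9,0 (sum=9), consumes 2 rolls
Frame 2 starts at roll index 2: rolls=4,6 (sum=10), consumes 2 rolls
Frame 3 starts at roll index 4: rolls=6,3 (sum=9), consumes 2 rolls
Frame 4 starts at roll index 6: rolls=9,0 (sum=9), consumes 2 rolls
Frame 5 starts at roll index 8: rolls=3,2 (sum=5), consumes 2 rolls
Frame 6 starts at roll index 10: roll=10 (strike), consumes 1 roll
Frame 7 starts at roll index 11: rolls=4,6 (sum=10), consumes 2 rolls
Frame 8 starts at roll index 13: rolls=1,2 (sum=3), consumes 2 rolls
Frame 9 starts at roll index 15: roll=10 (strike), consumes 1 roll
Frame 10 starts at roll index 16: 3 remaining rolls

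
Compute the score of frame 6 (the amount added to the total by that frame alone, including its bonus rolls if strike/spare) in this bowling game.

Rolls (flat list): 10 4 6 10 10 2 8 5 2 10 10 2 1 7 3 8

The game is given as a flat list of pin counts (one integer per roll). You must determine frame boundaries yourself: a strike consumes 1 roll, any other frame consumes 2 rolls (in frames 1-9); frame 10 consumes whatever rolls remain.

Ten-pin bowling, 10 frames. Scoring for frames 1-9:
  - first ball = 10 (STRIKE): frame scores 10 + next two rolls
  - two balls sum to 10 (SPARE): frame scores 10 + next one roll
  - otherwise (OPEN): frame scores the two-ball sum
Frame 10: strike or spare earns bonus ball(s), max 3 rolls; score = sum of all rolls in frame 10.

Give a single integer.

Frame 1: STRIKE. 10 + next two rolls (4+6) = 20. Cumulative: 20
Frame 2: SPARE (4+6=10). 10 + next roll (10) = 20. Cumulative: 40
Frame 3: STRIKE. 10 + next two rolls (10+2) = 22. Cumulative: 62
Frame 4: STRIKE. 10 + next two rolls (2+8) = 20. Cumulative: 82
Frame 5: SPARE (2+8=10). 10 + next roll (5) = 15. Cumulative: 97
Frame 6: OPEN (5+2=7). Cumulative: 104
Frame 7: STRIKE. 10 + next two rolls (10+2) = 22. Cumulative: 126
Frame 8: STRIKE. 10 + next two rolls (2+1) = 13. Cumulative: 139

Answer: 7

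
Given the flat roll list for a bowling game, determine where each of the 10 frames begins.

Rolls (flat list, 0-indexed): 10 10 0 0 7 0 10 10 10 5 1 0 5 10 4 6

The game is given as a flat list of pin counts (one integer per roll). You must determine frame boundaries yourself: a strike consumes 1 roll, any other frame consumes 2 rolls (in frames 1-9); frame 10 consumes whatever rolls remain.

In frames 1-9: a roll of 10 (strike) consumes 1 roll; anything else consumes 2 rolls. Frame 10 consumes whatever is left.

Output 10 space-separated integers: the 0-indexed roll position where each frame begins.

Answer: 0 1 2 4 6 7 8 9 11 13

Derivation:
Frame 1 starts at roll index 0: roll=10 (strike), consumes 1 roll
Frame 2 starts at roll index 1: roll=10 (strike), consumes 1 roll
Frame 3 starts at roll index 2: rolls=0,0 (sum=0), consumes 2 rolls
Frame 4 starts at roll index 4: rolls=7,0 (sum=7), consumes 2 rolls
Frame 5 starts at roll index 6: roll=10 (strike), consumes 1 roll
Frame 6 starts at roll index 7: roll=10 (strike), consumes 1 roll
Frame 7 starts at roll index 8: roll=10 (strike), consumes 1 roll
Frame 8 starts at roll index 9: rolls=5,1 (sum=6), consumes 2 rolls
Frame 9 starts at roll index 11: rolls=0,5 (sum=5), consumes 2 rolls
Frame 10 starts at roll index 13: 3 remaining rolls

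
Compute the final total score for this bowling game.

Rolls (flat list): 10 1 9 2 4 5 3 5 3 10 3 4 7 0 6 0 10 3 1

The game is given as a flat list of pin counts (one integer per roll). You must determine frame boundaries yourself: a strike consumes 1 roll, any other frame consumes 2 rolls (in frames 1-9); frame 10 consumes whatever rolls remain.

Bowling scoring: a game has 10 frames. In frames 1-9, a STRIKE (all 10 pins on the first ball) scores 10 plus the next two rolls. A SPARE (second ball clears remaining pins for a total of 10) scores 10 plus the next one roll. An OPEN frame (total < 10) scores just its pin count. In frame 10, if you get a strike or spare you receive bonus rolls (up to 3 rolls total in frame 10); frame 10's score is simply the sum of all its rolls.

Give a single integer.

Answer: 105

Derivation:
Frame 1: STRIKE. 10 + next two rolls (1+9) = 20. Cumulative: 20
Frame 2: SPARE (1+9=10). 10 + next roll (2) = 12. Cumulative: 32
Frame 3: OPEN (2+4=6). Cumulative: 38
Frame 4: OPEN (5+3=8). Cumulative: 46
Frame 5: OPEN (5+3=8). Cumulative: 54
Frame 6: STRIKE. 10 + next two rolls (3+4) = 17. Cumulative: 71
Frame 7: OPEN (3+4=7). Cumulative: 78
Frame 8: OPEN (7+0=7). Cumulative: 85
Frame 9: OPEN (6+0=6). Cumulative: 91
Frame 10: STRIKE. Sum of all frame-10 rolls (10+3+1) = 14. Cumulative: 105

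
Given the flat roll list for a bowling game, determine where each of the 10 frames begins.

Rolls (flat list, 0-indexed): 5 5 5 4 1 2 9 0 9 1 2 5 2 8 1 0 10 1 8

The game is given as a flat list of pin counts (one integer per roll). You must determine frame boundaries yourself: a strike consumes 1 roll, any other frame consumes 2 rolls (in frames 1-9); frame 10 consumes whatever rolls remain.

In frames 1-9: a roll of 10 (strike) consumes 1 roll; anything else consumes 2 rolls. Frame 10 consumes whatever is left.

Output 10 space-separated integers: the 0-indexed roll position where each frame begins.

Answer: 0 2 4 6 8 10 12 14 16 17

Derivation:
Frame 1 starts at roll index 0: rolls=5,5 (sum=10), consumes 2 rolls
Frame 2 starts at roll index 2: rolls=5,4 (sum=9), consumes 2 rolls
Frame 3 starts at roll index 4: rolls=1,2 (sum=3), consumes 2 rolls
Frame 4 starts at roll index 6: rolls=9,0 (sum=9), consumes 2 rolls
Frame 5 starts at roll index 8: rolls=9,1 (sum=10), consumes 2 rolls
Frame 6 starts at roll index 10: rolls=2,5 (sum=7), consumes 2 rolls
Frame 7 starts at roll index 12: rolls=2,8 (sum=10), consumes 2 rolls
Frame 8 starts at roll index 14: rolls=1,0 (sum=1), consumes 2 rolls
Frame 9 starts at roll index 16: roll=10 (strike), consumes 1 roll
Frame 10 starts at roll index 17: 2 remaining rolls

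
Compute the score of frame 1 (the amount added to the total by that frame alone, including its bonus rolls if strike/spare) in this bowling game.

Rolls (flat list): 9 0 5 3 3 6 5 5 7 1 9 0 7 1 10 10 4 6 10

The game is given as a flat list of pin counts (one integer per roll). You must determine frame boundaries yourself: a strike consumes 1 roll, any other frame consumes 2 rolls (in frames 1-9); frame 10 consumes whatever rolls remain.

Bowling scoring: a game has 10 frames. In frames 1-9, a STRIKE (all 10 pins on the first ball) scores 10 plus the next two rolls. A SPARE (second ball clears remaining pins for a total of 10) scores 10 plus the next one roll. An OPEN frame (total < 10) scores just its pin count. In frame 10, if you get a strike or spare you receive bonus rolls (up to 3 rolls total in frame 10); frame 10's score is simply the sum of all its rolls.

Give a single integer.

Frame 1: OPEN (9+0=9). Cumulative: 9
Frame 2: OPEN (5+3=8). Cumulative: 17
Frame 3: OPEN (3+6=9). Cumulative: 26

Answer: 9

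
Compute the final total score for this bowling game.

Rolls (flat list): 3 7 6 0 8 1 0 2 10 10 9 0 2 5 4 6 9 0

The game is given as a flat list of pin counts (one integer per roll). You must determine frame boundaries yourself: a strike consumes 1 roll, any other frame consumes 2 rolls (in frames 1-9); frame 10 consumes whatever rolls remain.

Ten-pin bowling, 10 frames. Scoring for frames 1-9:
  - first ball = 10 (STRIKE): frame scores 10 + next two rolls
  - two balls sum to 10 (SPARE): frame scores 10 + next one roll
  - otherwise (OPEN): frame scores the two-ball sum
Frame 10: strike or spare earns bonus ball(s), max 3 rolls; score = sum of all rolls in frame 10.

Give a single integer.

Answer: 125

Derivation:
Frame 1: SPARE (3+7=10). 10 + next roll (6) = 16. Cumulative: 16
Frame 2: OPEN (6+0=6). Cumulative: 22
Frame 3: OPEN (8+1=9). Cumulative: 31
Frame 4: OPEN (0+2=2). Cumulative: 33
Frame 5: STRIKE. 10 + next two rolls (10+9) = 29. Cumulative: 62
Frame 6: STRIKE. 10 + next two rolls (9+0) = 19. Cumulative: 81
Frame 7: OPEN (9+0=9). Cumulative: 90
Frame 8: OPEN (2+5=7). Cumulative: 97
Frame 9: SPARE (4+6=10). 10 + next roll (9) = 19. Cumulative: 116
Frame 10: OPEN. Sum of all frame-10 rolls (9+0) = 9. Cumulative: 125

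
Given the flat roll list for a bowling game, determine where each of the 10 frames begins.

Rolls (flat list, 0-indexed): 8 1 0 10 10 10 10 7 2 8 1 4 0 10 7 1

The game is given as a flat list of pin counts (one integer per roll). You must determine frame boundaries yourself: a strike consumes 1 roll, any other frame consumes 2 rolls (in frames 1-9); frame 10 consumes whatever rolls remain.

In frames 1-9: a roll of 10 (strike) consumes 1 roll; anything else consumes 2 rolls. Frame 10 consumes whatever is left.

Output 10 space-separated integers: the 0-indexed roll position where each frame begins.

Answer: 0 2 4 5 6 7 9 11 13 14

Derivation:
Frame 1 starts at roll index 0: rolls=8,1 (sum=9), consumes 2 rolls
Frame 2 starts at roll index 2: rolls=0,10 (sum=10), consumes 2 rolls
Frame 3 starts at roll index 4: roll=10 (strike), consumes 1 roll
Frame 4 starts at roll index 5: roll=10 (strike), consumes 1 roll
Frame 5 starts at roll index 6: roll=10 (strike), consumes 1 roll
Frame 6 starts at roll index 7: rolls=7,2 (sum=9), consumes 2 rolls
Frame 7 starts at roll index 9: rolls=8,1 (sum=9), consumes 2 rolls
Frame 8 starts at roll index 11: rolls=4,0 (sum=4), consumes 2 rolls
Frame 9 starts at roll index 13: roll=10 (strike), consumes 1 roll
Frame 10 starts at roll index 14: 2 remaining rolls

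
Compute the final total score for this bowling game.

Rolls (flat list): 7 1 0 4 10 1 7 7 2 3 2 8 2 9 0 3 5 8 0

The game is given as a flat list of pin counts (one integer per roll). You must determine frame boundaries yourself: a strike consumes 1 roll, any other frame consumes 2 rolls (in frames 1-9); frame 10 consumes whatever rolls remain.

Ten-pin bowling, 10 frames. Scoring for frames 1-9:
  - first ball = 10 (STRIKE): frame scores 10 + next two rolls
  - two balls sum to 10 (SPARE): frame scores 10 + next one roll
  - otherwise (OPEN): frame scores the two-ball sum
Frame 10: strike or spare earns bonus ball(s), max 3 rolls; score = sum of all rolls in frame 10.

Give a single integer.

Frame 1: OPEN (7+1=8). Cumulative: 8
Frame 2: OPEN (0+4=4). Cumulative: 12
Frame 3: STRIKE. 10 + next two rolls (1+7) = 18. Cumulative: 30
Frame 4: OPEN (1+7=8). Cumulative: 38
Frame 5: OPEN (7+2=9). Cumulative: 47
Frame 6: OPEN (3+2=5). Cumulative: 52
Frame 7: SPARE (8+2=10). 10 + next roll (9) = 19. Cumulative: 71
Frame 8: OPEN (9+0=9). Cumulative: 80
Frame 9: OPEN (3+5=8). Cumulative: 88
Frame 10: OPEN. Sum of all frame-10 rolls (8+0) = 8. Cumulative: 96

Answer: 96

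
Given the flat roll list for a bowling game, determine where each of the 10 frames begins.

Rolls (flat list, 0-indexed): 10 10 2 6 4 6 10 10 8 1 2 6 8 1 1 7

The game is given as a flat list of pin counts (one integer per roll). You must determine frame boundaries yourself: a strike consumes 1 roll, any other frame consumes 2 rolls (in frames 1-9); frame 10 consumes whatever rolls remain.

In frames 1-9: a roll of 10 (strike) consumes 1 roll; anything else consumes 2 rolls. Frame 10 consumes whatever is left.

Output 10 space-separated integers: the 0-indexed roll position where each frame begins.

Frame 1 starts at roll index 0: roll=10 (strike), consumes 1 roll
Frame 2 starts at roll index 1: roll=10 (strike), consumes 1 roll
Frame 3 starts at roll index 2: rolls=2,6 (sum=8), consumes 2 rolls
Frame 4 starts at roll index 4: rolls=4,6 (sum=10), consumes 2 rolls
Frame 5 starts at roll index 6: roll=10 (strike), consumes 1 roll
Frame 6 starts at roll index 7: roll=10 (strike), consumes 1 roll
Frame 7 starts at roll index 8: rolls=8,1 (sum=9), consumes 2 rolls
Frame 8 starts at roll index 10: rolls=2,6 (sum=8), consumes 2 rolls
Frame 9 starts at roll index 12: rolls=8,1 (sum=9), consumes 2 rolls
Frame 10 starts at roll index 14: 2 remaining rolls

Answer: 0 1 2 4 6 7 8 10 12 14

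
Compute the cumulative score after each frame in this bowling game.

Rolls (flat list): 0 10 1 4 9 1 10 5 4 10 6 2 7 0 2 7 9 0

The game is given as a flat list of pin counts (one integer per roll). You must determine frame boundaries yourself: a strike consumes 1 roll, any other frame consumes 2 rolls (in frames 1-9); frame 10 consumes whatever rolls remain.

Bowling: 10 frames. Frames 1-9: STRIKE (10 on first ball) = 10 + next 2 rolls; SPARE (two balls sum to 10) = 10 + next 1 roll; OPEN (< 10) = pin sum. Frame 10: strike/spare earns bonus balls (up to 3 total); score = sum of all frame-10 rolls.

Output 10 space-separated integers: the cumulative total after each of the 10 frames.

Frame 1: SPARE (0+10=10). 10 + next roll (1) = 11. Cumulative: 11
Frame 2: OPEN (1+4=5). Cumulative: 16
Frame 3: SPARE (9+1=10). 10 + next roll (10) = 20. Cumulative: 36
Frame 4: STRIKE. 10 + next two rolls (5+4) = 19. Cumulative: 55
Frame 5: OPEN (5+4=9). Cumulative: 64
Frame 6: STRIKE. 10 + next two rolls (6+2) = 18. Cumulative: 82
Frame 7: OPEN (6+2=8). Cumulative: 90
Frame 8: OPEN (7+0=7). Cumulative: 97
Frame 9: OPEN (2+7=9). Cumulative: 106
Frame 10: OPEN. Sum of all frame-10 rolls (9+0) = 9. Cumulative: 115

Answer: 11 16 36 55 64 82 90 97 106 115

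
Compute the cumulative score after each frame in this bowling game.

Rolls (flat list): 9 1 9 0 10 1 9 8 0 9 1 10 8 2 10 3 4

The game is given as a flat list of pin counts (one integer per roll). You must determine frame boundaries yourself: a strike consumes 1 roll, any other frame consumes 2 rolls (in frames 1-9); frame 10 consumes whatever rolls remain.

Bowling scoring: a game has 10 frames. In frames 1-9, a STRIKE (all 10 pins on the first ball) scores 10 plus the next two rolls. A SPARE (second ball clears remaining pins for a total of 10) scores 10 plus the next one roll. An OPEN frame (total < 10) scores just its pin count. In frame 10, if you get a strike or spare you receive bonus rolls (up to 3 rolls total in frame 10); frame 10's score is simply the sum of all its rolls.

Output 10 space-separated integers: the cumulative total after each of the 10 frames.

Answer: 19 28 48 66 74 94 114 134 151 158

Derivation:
Frame 1: SPARE (9+1=10). 10 + next roll (9) = 19. Cumulative: 19
Frame 2: OPEN (9+0=9). Cumulative: 28
Frame 3: STRIKE. 10 + next two rolls (1+9) = 20. Cumulative: 48
Frame 4: SPARE (1+9=10). 10 + next roll (8) = 18. Cumulative: 66
Frame 5: OPEN (8+0=8). Cumulative: 74
Frame 6: SPARE (9+1=10). 10 + next roll (10) = 20. Cumulative: 94
Frame 7: STRIKE. 10 + next two rolls (8+2) = 20. Cumulative: 114
Frame 8: SPARE (8+2=10). 10 + next roll (10) = 20. Cumulative: 134
Frame 9: STRIKE. 10 + next two rolls (3+4) = 17. Cumulative: 151
Frame 10: OPEN. Sum of all frame-10 rolls (3+4) = 7. Cumulative: 158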